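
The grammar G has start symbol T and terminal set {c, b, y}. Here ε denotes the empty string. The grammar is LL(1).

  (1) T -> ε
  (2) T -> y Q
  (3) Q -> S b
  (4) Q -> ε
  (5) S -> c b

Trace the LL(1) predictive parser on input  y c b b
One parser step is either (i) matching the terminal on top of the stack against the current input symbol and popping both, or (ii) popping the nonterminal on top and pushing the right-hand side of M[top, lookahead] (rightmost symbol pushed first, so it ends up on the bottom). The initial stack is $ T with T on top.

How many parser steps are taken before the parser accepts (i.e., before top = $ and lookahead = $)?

step 1: stack=$ T  input=y c b b $  — expand T -> y Q
step 2: stack=$ Q y  input=y c b b $  — match y
step 3: stack=$ Q  input=c b b $  — expand Q -> S b
step 4: stack=$ b S  input=c b b $  — expand S -> c b
step 5: stack=$ b b c  input=c b b $  — match c
step 6: stack=$ b b  input=b b $  — match b
step 7: stack=$ b  input=b $  — match b
Accept reached after 7 steps.

7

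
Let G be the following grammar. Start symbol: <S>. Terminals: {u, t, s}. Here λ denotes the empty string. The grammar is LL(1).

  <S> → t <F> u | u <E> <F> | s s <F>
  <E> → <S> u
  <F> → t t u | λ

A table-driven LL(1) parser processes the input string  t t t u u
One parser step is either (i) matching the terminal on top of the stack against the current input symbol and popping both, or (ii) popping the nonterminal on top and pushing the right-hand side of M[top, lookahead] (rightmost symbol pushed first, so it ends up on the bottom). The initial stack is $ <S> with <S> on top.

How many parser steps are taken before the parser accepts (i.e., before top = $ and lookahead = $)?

     Stack      Input        Action
  1  $ <S>      t t t u u $  expand <S> → t <F> u
  2  $ u <F> t  t t t u u $  match t
  3  $ u <F>    t t u u $    expand <F> → t t u
  4  $ u u t t  t t u u $    match t
  5  $ u u t    t u u $      match t
  6  $ u u      u u $        match u
  7  $ u        u $          match u
Accept reached after 7 steps.

7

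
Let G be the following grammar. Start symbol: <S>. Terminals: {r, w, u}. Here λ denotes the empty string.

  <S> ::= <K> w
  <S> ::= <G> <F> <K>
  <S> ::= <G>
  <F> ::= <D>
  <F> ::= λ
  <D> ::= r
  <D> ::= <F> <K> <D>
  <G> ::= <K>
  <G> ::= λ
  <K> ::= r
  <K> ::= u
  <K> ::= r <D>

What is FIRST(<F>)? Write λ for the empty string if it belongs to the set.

{λ, r, u}

FIRST(<K>) = {r, u}
FIRST(<G>) = {λ, r, u}  (via <K>)
FIRST(<S>) = {λ, r, u}  (via <K> w, <G> <F> <K>, <G>)
FIRST(<F>) = {λ, r, u}  (via <D>)
FIRST(<D>) = {r, u}  (via <F> <K> <D>)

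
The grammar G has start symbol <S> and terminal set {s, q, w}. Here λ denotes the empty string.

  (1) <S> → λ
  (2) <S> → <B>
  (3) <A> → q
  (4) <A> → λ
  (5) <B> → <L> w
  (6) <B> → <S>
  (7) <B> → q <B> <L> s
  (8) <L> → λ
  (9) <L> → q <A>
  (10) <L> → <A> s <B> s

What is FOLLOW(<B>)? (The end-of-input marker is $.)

{$, q, s}

FIRST(<A>): from <A>→q we get {q}; from <A>→λ we get {λ}. So FIRST(<A>) = {λ, q}.
FIRST(<L>): from <L>→λ we get {λ}; from <L>→q <A> we get {q}; from <L>→<A> s <B> s we get {q, s}. So FIRST(<L>) = {λ, q, s}.
FIRST(<S>): from <S>→λ we get {λ}; from <S>→<B> we get {λ, q, s, w}. So FIRST(<S>) = {λ, q, s, w}.
FIRST(<B>): from <B>→<L> w we get {q, s, w}; from <B>→<S> we get {λ, q, s, w}; from <B>→q <B> <L> s we get {q}. So FIRST(<B>) = {λ, q, s, w}.
FOLLOW(<S>) includes $ since <S> is the start symbol.
FOLLOW(<L>): in <B>→<L> w, <L> is followed by w with FIRST {w}; in <B>→q <B> <L> s, <L> is followed by s with FIRST {s}. Thus FOLLOW(<L>) = {s, w}.
FOLLOW(<A>): in <L>→q <A>, the suffix after <A> is empty, so FOLLOW(<A>) ⊇ FOLLOW(<L>) = {s, w}; in <L>→<A> s <B> s, <A> is followed by s <B> s with FIRST {s}. Thus FOLLOW(<A>) = {s, w}.
FOLLOW(<S>): in <B>→<S>, the suffix after <S> is empty, so FOLLOW(<S>) ⊇ FOLLOW(<B>) = {$, q, s}. Thus FOLLOW(<S>) = {$, q, s}.
FOLLOW(<B>): in <S>→<B>, the suffix after <B> is empty, so FOLLOW(<B>) ⊇ FOLLOW(<S>) = {$, q, s}; in <B>→q <B> <L> s, <B> is followed by <L> s with FIRST {q, s}; in <L>→<A> s <B> s, <B> is followed by s with FIRST {s}. Thus FOLLOW(<B>) = {$, q, s}.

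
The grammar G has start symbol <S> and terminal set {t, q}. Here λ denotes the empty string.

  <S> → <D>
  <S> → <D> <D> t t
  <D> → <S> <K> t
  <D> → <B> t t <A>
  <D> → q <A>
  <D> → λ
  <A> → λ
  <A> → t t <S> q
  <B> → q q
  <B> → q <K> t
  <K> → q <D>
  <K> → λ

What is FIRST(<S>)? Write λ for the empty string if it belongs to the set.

{λ, q, t}

FIRST(<A>) = {λ, t}
FIRST(<B>) = {q}
FIRST(<K>) = {λ, q}
FIRST(<S>) = {λ, q, t}  (via <D>, <D> <D> t t)
FIRST(<D>) = {λ, q, t}  (via <S> <K> t, <B> t t <A>)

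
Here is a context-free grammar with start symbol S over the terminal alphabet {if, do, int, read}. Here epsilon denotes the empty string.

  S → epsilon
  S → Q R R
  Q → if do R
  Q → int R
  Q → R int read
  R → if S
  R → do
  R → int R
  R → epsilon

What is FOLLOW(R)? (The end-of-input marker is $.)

{$, do, if, int}

FIRST(R): from R→if S we get {if}; from R→do we get {do}; from R→int R we get {int}; from R→epsilon we get {epsilon}. So FIRST(R) = {epsilon, do, if, int}.
FIRST(Q): from Q→if do R we get {if}; from Q→int R we get {int}; from Q→R int read we get {do, if, int}. So FIRST(Q) = {do, if, int}.
FIRST(S): from S→epsilon we get {epsilon}; from S→Q R R we get {do, if, int}. So FIRST(S) = {epsilon, do, if, int}.
FOLLOW(S) includes $ since S is the start symbol.
FOLLOW(S): in R→if S, the suffix after S is empty, so FOLLOW(S) ⊇ FOLLOW(R) = {$, do, if, int}. Thus FOLLOW(S) = {$, do, if, int}.
FOLLOW(Q): in S→Q R R, Q is followed by R R with FIRST {epsilon, do, if, int}; in S→Q R R, the suffix after Q is nullable, so FOLLOW(Q) ⊇ FOLLOW(S) = {$, do, if, int}. Thus FOLLOW(Q) = {$, do, if, int}.
FOLLOW(R): in S→Q R R (occurrence 1), R is followed by R with FIRST {epsilon, do, if, int}; in S→Q R R (occurrence 1), the suffix after R is nullable, so FOLLOW(R) ⊇ FOLLOW(S) = {$, do, if, int}; in S→Q R R (occurrence 2), the suffix after R is empty, so FOLLOW(R) ⊇ FOLLOW(S) = {$, do, if, int}; in Q→if do R, the suffix after R is empty, so FOLLOW(R) ⊇ FOLLOW(Q) = {$, do, if, int}; in Q→int R, the suffix after R is empty, so FOLLOW(R) ⊇ FOLLOW(Q) = {$, do, if, int}; in Q→R int read, R is followed by int read with FIRST {int}; in R→int R, the suffix after R is empty (adds nothing new). Thus FOLLOW(R) = {$, do, if, int}.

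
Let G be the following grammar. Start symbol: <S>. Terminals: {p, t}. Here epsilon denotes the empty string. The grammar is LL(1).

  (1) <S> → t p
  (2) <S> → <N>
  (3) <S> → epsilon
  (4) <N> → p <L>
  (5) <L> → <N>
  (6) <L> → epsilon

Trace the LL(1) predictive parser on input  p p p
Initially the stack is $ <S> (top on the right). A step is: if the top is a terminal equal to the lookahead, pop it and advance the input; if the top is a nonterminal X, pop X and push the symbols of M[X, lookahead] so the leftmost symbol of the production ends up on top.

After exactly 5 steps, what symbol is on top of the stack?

step 1: stack=$ <S>  input=p p p $  — expand <S> → <N>
step 2: stack=$ <N>  input=p p p $  — expand <N> → p <L>
step 3: stack=$ <L> p  input=p p p $  — match p
step 4: stack=$ <L>  input=p p $  — expand <L> → <N>
step 5: stack=$ <N>  input=p p $  — expand <N> → p <L>
Stack after step 5: $ <L> p (top = p).

p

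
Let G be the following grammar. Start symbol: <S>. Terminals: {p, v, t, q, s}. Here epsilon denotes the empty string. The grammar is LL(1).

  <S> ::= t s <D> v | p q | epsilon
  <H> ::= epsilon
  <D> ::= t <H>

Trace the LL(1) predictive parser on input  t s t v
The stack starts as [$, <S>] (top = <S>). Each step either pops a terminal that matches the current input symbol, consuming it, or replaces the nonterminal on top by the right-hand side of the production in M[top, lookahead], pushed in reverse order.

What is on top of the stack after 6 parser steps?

step 1: stack=$ <S>  input=t s t v $  — expand <S> ::= t s <D> v
step 2: stack=$ v <D> s t  input=t s t v $  — match t
step 3: stack=$ v <D> s  input=s t v $  — match s
step 4: stack=$ v <D>  input=t v $  — expand <D> ::= t <H>
step 5: stack=$ v <H> t  input=t v $  — match t
step 6: stack=$ v <H>  input=v $  — expand <H> ::= epsilon
Stack after step 6: $ v (top = v).

v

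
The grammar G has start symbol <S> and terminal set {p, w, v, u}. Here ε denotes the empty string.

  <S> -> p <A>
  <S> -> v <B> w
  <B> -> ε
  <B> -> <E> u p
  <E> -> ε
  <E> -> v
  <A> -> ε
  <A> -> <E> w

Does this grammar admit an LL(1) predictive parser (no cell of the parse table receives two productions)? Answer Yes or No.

FIRST(<S>) = {p, v}
FIRST(<B>) = {ε, u, v}
FIRST(<E>) = {ε, v}
FIRST(<A>) = {ε, v, w}
FOLLOW(<S>) = {$}
FOLLOW(<B>) = {w}
FOLLOW(<E>) = {u, w}
FOLLOW(<A>) = {$}
Each cell of M receives at most one production.

Yes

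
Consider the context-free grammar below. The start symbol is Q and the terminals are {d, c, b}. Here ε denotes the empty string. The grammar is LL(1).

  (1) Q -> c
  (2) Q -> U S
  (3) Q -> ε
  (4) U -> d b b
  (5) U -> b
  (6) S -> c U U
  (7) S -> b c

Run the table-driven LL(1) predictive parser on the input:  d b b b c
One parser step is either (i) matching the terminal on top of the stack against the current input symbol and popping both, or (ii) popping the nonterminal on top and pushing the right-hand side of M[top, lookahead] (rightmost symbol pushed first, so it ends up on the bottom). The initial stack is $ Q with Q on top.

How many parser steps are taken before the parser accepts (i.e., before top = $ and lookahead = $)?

     Stack      Input        Action
  1  $ Q        d b b b c $  expand Q -> U S
  2  $ S U      d b b b c $  expand U -> d b b
  3  $ S b b d  d b b b c $  match d
  4  $ S b b    b b b c $    match b
  5  $ S b      b b c $      match b
  6  $ S        b c $        expand S -> b c
  7  $ c b      b c $        match b
  8  $ c        c $          match c
Accept reached after 8 steps.

8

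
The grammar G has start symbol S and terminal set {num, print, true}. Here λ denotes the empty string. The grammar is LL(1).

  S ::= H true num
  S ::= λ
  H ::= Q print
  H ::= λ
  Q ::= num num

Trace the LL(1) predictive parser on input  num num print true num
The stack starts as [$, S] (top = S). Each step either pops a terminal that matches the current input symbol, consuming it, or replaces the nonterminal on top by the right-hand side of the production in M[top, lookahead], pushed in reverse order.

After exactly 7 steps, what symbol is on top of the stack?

num

step 1: stack=$ S  input=num num print true num $  — expand S ::= H true num
step 2: stack=$ num true H  input=num num print true num $  — expand H ::= Q print
step 3: stack=$ num true print Q  input=num num print true num $  — expand Q ::= num num
step 4: stack=$ num true print num num  input=num num print true num $  — match num
step 5: stack=$ num true print num  input=num print true num $  — match num
step 6: stack=$ num true print  input=print true num $  — match print
step 7: stack=$ num true  input=true num $  — match true
Stack after step 7: $ num (top = num).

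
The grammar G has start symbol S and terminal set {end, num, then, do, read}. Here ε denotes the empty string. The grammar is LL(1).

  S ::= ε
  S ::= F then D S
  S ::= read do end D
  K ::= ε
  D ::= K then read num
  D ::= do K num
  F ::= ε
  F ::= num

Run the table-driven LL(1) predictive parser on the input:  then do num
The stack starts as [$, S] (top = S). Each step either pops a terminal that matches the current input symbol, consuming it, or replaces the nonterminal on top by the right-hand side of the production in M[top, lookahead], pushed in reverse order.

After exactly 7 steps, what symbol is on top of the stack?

     Stack         Input          Action
  1  $ S           then do num $  expand S ::= F then D S
  2  $ S D then F  then do num $  expand F ::= ε
  3  $ S D then    then do num $  match then
  4  $ S D         do num $       expand D ::= do K num
  5  $ S num K do  do num $       match do
  6  $ S num K     num $          expand K ::= ε
  7  $ S num       num $          match num
Stack after step 7: $ S (top = S).

S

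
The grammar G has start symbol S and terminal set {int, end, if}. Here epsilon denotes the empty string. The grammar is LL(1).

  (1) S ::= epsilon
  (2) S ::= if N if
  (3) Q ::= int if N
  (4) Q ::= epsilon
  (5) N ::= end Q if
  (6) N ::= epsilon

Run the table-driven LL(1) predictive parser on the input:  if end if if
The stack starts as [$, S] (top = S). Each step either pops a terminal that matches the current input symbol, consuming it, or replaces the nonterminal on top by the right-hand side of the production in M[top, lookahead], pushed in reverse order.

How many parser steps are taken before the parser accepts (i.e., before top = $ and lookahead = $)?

7

     Stack          Input           Action
  1  $ S            if end if if $  expand S ::= if N if
  2  $ if N if      if end if if $  match if
  3  $ if N         end if if $     expand N ::= end Q if
  4  $ if if Q end  end if if $     match end
  5  $ if if Q      if if $         expand Q ::= epsilon
  6  $ if if        if if $         match if
  7  $ if           if $            match if
Accept reached after 7 steps.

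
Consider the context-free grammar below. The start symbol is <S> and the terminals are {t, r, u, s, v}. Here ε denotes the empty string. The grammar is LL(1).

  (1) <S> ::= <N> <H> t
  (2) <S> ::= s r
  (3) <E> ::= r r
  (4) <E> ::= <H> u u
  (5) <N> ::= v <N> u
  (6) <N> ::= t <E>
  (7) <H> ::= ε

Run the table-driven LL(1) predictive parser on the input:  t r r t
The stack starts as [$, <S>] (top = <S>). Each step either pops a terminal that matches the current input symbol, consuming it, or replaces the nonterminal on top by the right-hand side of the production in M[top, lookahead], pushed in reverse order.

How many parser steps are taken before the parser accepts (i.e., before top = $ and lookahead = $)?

     Stack          Input      Action
  1  $ <S>          t r r t $  expand <S> ::= <N> <H> t
  2  $ t <H> <N>    t r r t $  expand <N> ::= t <E>
  3  $ t <H> <E> t  t r r t $  match t
  4  $ t <H> <E>    r r t $    expand <E> ::= r r
  5  $ t <H> r r    r r t $    match r
  6  $ t <H> r      r t $      match r
  7  $ t <H>        t $        expand <H> ::= ε
  8  $ t            t $        match t
Accept reached after 8 steps.

8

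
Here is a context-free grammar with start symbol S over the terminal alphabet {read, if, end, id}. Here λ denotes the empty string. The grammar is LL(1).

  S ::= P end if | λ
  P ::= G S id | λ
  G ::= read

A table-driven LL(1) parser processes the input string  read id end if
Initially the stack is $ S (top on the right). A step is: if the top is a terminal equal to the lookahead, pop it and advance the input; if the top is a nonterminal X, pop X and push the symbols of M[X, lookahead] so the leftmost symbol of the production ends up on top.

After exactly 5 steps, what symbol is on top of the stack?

     Stack               Input             Action
  1  $ S                 read id end if $  expand S ::= P end if
  2  $ if end P          read id end if $  expand P ::= G S id
  3  $ if end id S G     read id end if $  expand G ::= read
  4  $ if end id S read  read id end if $  match read
  5  $ if end id S       id end if $       expand S ::= λ
Stack after step 5: $ if end id (top = id).

id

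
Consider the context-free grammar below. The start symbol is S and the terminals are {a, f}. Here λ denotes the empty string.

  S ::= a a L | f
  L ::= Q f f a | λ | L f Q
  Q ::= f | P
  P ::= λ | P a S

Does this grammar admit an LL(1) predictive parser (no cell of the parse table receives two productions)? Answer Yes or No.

No

FIRST(S) = {a, f}
FIRST(L) = {λ, a, f}
FIRST(Q) = {λ, a, f}
FIRST(P) = {λ, a}
FOLLOW(S) = {$, a, f}
FOLLOW(L) = {$, a, f}
FOLLOW(Q) = {$, a, f}
FOLLOW(P) = {$, a, f}
Cell M[L, a] receives both L ::= Q f f a and L ::= λ and L ::= L f Q — the grammar is not LL(1).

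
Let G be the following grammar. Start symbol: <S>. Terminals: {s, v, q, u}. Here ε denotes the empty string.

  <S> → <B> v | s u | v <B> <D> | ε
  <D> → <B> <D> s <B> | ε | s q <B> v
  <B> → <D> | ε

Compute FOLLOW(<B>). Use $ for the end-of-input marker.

{$, s, v}

FIRST(<S>) = {ε, s, v}  (via <B> v)
FIRST(<D>) = {ε, s}  (via <B> <D> s <B>)
FIRST(<B>) = {ε, s}  (via <D>)
FOLLOW(<S>) includes $ since <S> is the start symbol.
FOLLOW(<S>): <S> appears on no right-hand side. Thus FOLLOW(<S>) = {$}.
FOLLOW(<D>): in <S>→v <B> <D>, the suffix after <D> is empty, so FOLLOW(<D>) ⊇ FOLLOW(<S>) = {$}; in <D>→<B> <D> s <B>, <D> is followed by s <B> with FIRST {s}; in <B>→<D>, the suffix after <D> is empty, so FOLLOW(<D>) ⊇ FOLLOW(<B>) = {$, s, v}. Thus FOLLOW(<D>) = {$, s, v}.
FOLLOW(<B>): in <S>→<B> v, <B> is followed by v with FIRST {v}; in <S>→v <B> <D>, <B> is followed by <D> with FIRST {ε, s}; in <S>→v <B> <D>, the suffix after <B> is nullable, so FOLLOW(<B>) ⊇ FOLLOW(<S>) = {$}; in <D>→<B> <D> s <B> (occurrence 1), <B> is followed by <D> s <B> with FIRST {s}; in <D>→<B> <D> s <B> (occurrence 2), the suffix after <B> is empty, so FOLLOW(<B>) ⊇ FOLLOW(<D>) = {$, s, v}; in <D>→s q <B> v, <B> is followed by v with FIRST {v}. Thus FOLLOW(<B>) = {$, s, v}.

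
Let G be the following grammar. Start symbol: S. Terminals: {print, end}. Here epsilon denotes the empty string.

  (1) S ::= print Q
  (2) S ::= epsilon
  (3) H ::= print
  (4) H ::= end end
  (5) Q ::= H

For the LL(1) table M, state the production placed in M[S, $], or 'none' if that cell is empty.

FIRST(S) = {epsilon, print}
FIRST(H) = {end, print}
FIRST(Q) = {end, print}  (via H)
FOLLOW(S) includes $ since S is the start symbol.
FOLLOW(S): S appears on no right-hand side. Thus FOLLOW(S) = {$}.
For S ::= print Q: FIRST(print Q) = {print}, so it goes in M[S, t] for t ∈ {print}.
For S ::= epsilon: FIRST(epsilon) = {epsilon}, so it goes in M[S, t] for t ∈ {}; since epsilon ∈ FIRST, also for every t ∈ FOLLOW(S) = {$}.

S ::= epsilon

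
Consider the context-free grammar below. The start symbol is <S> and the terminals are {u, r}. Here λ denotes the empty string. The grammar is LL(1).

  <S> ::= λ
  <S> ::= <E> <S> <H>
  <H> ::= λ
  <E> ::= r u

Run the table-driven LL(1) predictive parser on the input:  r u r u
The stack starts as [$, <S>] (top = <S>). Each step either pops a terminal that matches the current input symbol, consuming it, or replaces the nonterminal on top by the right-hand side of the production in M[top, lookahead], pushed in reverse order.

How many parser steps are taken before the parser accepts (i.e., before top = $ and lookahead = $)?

11

step 1: stack=$ <S>  input=r u r u $  — expand <S> ::= <E> <S> <H>
step 2: stack=$ <H> <S> <E>  input=r u r u $  — expand <E> ::= r u
step 3: stack=$ <H> <S> u r  input=r u r u $  — match r
step 4: stack=$ <H> <S> u  input=u r u $  — match u
step 5: stack=$ <H> <S>  input=r u $  — expand <S> ::= <E> <S> <H>
step 6: stack=$ <H> <H> <S> <E>  input=r u $  — expand <E> ::= r u
step 7: stack=$ <H> <H> <S> u r  input=r u $  — match r
step 8: stack=$ <H> <H> <S> u  input=u $  — match u
step 9: stack=$ <H> <H> <S>  input=$  — expand <S> ::= λ
step 10: stack=$ <H> <H>  input=$  — expand <H> ::= λ
step 11: stack=$ <H>  input=$  — expand <H> ::= λ
Accept reached after 11 steps.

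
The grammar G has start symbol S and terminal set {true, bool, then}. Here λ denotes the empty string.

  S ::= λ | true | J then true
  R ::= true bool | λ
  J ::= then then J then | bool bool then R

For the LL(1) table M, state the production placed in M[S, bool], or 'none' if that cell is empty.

S ::= J then true

FIRST(R): from R::=true bool we get {true}; from R::=λ we get {λ}. So FIRST(R) = {λ, true}.
FIRST(J): from J::=then then J then we get {then}; from J::=bool bool then R we get {bool}. So FIRST(J) = {bool, then}.
FIRST(S): from S::=λ we get {λ}; from S::=true we get {true}; from S::=J then true we get {bool, then}. So FIRST(S) = {λ, bool, then, true}.
FOLLOW(S) includes $ since S is the start symbol.
FOLLOW(S): S appears on no right-hand side. Thus FOLLOW(S) = {$}.
For S ::= λ: FIRST(λ) = {λ}, so it goes in M[S, t] for t ∈ {}; since λ ∈ FIRST, also for every t ∈ FOLLOW(S) = {$}.
For S ::= true: FIRST(true) = {true}, so it goes in M[S, t] for t ∈ {true}.
For S ::= J then true: FIRST(J then true) = {bool, then}, so it goes in M[S, t] for t ∈ {bool, then}.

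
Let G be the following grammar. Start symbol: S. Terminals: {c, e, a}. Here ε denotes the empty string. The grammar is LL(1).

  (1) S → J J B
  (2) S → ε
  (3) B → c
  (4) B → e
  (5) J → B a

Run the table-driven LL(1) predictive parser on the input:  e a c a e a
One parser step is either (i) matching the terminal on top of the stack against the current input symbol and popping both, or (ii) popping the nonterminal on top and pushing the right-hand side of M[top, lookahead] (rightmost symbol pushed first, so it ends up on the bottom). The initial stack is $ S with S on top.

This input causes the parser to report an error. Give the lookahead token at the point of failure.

a

      Stack      Input          Action
   1  $ S        e a c a e a $  expand S → J J B
   2  $ B J J    e a c a e a $  expand J → B a
   3  $ B J a B  e a c a e a $  expand B → e
   4  $ B J a e  e a c a e a $  match e
   5  $ B J a    a c a e a $    match a
   6  $ B J      c a e a $      expand J → B a
   7  $ B a B    c a e a $      expand B → c
   8  $ B a c    c a e a $      match c
   9  $ B a      a e a $        match a
  10  $ B        e a $          expand B → e
  11  $ e        e a $          match e
  12  $          a $            error: stack empty but input remains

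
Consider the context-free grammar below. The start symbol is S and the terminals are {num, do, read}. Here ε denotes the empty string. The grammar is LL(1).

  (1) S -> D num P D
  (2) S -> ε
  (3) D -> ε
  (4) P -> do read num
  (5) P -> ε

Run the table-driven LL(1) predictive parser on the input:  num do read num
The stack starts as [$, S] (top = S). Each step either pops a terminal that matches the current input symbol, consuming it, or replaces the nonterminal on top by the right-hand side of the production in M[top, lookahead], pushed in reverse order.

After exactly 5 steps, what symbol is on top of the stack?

     Stack            Input              Action
  1  $ S              num do read num $  expand S -> D num P D
  2  $ D P num D      num do read num $  expand D -> ε
  3  $ D P num        num do read num $  match num
  4  $ D P            do read num $      expand P -> do read num
  5  $ D num read do  do read num $      match do
Stack after step 5: $ D num read (top = read).

read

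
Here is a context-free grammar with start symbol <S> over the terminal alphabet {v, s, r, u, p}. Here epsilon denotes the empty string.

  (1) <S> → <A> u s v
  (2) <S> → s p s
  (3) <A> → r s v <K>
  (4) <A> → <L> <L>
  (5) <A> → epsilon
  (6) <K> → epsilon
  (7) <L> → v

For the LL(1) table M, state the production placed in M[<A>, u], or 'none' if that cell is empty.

FIRST(<K>): from <K>→epsilon we get {epsilon}. So FIRST(<K>) = {epsilon}.
FIRST(<L>): from <L>→v we get {v}. So FIRST(<L>) = {v}.
FIRST(<A>): from <A>→r s v <K> we get {r}; from <A>→<L> <L> we get {v}; from <A>→epsilon we get {epsilon}. So FIRST(<A>) = {epsilon, r, v}.
FIRST(<S>): from <S>→<A> u s v we get {r, u, v}; from <S>→s p s we get {s}. So FIRST(<S>) = {r, s, u, v}.
FOLLOW(<S>) includes $ since <S> is the start symbol.
FOLLOW(<A>): in <S>→<A> u s v, <A> is followed by u s v with FIRST {u}. Thus FOLLOW(<A>) = {u}.
For <A> → r s v <K>: FIRST(r s v <K>) = {r}, so it goes in M[<A>, t] for t ∈ {r}.
For <A> → <L> <L>: FIRST(<L> <L>) = {v}, so it goes in M[<A>, t] for t ∈ {v}.
For <A> → epsilon: FIRST(epsilon) = {epsilon}, so it goes in M[<A>, t] for t ∈ {}; since epsilon ∈ FIRST, also for every t ∈ FOLLOW(<A>) = {u}.

<A> → epsilon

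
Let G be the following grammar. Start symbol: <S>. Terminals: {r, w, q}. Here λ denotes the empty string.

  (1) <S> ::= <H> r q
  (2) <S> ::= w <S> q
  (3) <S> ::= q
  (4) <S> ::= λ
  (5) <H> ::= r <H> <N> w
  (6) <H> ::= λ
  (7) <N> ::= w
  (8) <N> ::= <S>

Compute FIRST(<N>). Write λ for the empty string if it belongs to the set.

FIRST(<H>): from <H>::=r <H> <N> w we get {r}; from <H>::=λ we get {λ}. So FIRST(<H>) = {λ, r}.
FIRST(<S>): from <S>::=<H> r q we get {r}; from <S>::=w <S> q we get {w}; from <S>::=q we get {q}; from <S>::=λ we get {λ}. So FIRST(<S>) = {λ, q, r, w}.
FIRST(<N>): from <N>::=w we get {w}; from <N>::=<S> we get {λ, q, r, w}. So FIRST(<N>) = {λ, q, r, w}.

{λ, q, r, w}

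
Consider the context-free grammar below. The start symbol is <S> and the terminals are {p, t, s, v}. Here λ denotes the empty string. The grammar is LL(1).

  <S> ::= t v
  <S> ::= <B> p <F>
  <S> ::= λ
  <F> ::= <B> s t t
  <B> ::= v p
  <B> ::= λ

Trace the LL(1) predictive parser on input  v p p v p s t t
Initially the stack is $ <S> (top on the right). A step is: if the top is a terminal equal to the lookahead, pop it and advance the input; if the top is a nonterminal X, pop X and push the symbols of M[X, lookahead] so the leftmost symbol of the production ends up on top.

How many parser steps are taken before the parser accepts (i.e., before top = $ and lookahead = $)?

12

step 1: stack=$ <S>  input=v p p v p s t t $  — expand <S> ::= <B> p <F>
step 2: stack=$ <F> p <B>  input=v p p v p s t t $  — expand <B> ::= v p
step 3: stack=$ <F> p p v  input=v p p v p s t t $  — match v
step 4: stack=$ <F> p p  input=p p v p s t t $  — match p
step 5: stack=$ <F> p  input=p v p s t t $  — match p
step 6: stack=$ <F>  input=v p s t t $  — expand <F> ::= <B> s t t
step 7: stack=$ t t s <B>  input=v p s t t $  — expand <B> ::= v p
step 8: stack=$ t t s p v  input=v p s t t $  — match v
step 9: stack=$ t t s p  input=p s t t $  — match p
step 10: stack=$ t t s  input=s t t $  — match s
step 11: stack=$ t t  input=t t $  — match t
step 12: stack=$ t  input=t $  — match t
Accept reached after 12 steps.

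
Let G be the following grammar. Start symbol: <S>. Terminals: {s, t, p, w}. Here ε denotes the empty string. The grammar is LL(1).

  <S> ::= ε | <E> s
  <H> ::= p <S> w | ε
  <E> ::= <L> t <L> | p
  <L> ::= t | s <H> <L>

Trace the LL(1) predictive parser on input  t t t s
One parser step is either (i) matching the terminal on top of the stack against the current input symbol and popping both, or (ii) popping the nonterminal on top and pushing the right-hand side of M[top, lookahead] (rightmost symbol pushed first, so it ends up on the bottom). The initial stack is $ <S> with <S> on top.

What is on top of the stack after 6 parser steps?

t

step 1: stack=$ <S>  input=t t t s $  — expand <S> ::= <E> s
step 2: stack=$ s <E>  input=t t t s $  — expand <E> ::= <L> t <L>
step 3: stack=$ s <L> t <L>  input=t t t s $  — expand <L> ::= t
step 4: stack=$ s <L> t t  input=t t t s $  — match t
step 5: stack=$ s <L> t  input=t t s $  — match t
step 6: stack=$ s <L>  input=t s $  — expand <L> ::= t
Stack after step 6: $ s t (top = t).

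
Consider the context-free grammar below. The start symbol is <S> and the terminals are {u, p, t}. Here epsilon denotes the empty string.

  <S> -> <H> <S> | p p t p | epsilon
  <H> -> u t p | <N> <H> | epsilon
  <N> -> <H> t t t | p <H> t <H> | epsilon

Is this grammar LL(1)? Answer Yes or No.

No

FIRST(<S>) = {epsilon, p, t, u}
FIRST(<H>) = {epsilon, p, t, u}
FIRST(<N>) = {epsilon, p, t, u}
FOLLOW(<S>) = {$}
FOLLOW(<H>) = {$, p, t, u}
FOLLOW(<N>) = {$, p, t, u}
Cell M[<H>, $] receives both <H> -> <N> <H> and <H> -> epsilon — the grammar is not LL(1).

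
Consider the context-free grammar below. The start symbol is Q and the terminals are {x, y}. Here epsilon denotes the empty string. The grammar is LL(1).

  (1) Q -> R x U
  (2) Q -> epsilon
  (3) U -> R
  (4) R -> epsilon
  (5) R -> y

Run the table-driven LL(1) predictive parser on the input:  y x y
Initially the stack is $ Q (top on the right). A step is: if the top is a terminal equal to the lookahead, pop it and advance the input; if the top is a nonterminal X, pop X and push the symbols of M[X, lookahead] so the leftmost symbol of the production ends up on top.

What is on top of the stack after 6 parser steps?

y

step 1: stack=$ Q  input=y x y $  — expand Q -> R x U
step 2: stack=$ U x R  input=y x y $  — expand R -> y
step 3: stack=$ U x y  input=y x y $  — match y
step 4: stack=$ U x  input=x y $  — match x
step 5: stack=$ U  input=y $  — expand U -> R
step 6: stack=$ R  input=y $  — expand R -> y
Stack after step 6: $ y (top = y).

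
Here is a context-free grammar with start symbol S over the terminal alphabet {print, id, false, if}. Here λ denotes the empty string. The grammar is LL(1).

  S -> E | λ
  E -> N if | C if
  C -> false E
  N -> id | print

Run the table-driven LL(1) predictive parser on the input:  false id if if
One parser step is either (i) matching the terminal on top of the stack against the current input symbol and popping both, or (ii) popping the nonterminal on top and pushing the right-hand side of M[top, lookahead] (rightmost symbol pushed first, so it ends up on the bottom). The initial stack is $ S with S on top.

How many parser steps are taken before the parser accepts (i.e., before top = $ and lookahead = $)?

     Stack         Input             Action
  1  $ S           false id if if $  expand S -> E
  2  $ E           false id if if $  expand E -> C if
  3  $ if C        false id if if $  expand C -> false E
  4  $ if E false  false id if if $  match false
  5  $ if E        id if if $        expand E -> N if
  6  $ if if N     id if if $        expand N -> id
  7  $ if if id    id if if $        match id
  8  $ if if       if if $           match if
  9  $ if          if $              match if
Accept reached after 9 steps.

9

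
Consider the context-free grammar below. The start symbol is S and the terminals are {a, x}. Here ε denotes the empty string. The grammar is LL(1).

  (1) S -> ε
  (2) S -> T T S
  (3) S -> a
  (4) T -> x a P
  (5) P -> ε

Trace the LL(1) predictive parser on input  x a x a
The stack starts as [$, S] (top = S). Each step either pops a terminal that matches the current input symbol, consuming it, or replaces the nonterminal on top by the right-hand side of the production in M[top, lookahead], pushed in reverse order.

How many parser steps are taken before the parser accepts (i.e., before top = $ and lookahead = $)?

10

      Stack        Input      Action
   1  $ S          x a x a $  expand S -> T T S
   2  $ S T T      x a x a $  expand T -> x a P
   3  $ S T P a x  x a x a $  match x
   4  $ S T P a    a x a $    match a
   5  $ S T P      x a $      expand P -> ε
   6  $ S T        x a $      expand T -> x a P
   7  $ S P a x    x a $      match x
   8  $ S P a      a $        match a
   9  $ S P        $          expand P -> ε
  10  $ S          $          expand S -> ε
Accept reached after 10 steps.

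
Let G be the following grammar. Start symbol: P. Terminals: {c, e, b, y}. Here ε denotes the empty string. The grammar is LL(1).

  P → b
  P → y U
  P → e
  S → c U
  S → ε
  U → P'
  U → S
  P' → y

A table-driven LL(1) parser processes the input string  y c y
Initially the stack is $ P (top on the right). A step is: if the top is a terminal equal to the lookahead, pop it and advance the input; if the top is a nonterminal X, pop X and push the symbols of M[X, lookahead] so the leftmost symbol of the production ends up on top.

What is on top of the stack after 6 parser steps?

P'

     Stack  Input    Action
  1  $ P    y c y $  expand P → y U
  2  $ U y  y c y $  match y
  3  $ U    c y $    expand U → S
  4  $ S    c y $    expand S → c U
  5  $ U c  c y $    match c
  6  $ U    y $      expand U → P'
Stack after step 6: $ P' (top = P').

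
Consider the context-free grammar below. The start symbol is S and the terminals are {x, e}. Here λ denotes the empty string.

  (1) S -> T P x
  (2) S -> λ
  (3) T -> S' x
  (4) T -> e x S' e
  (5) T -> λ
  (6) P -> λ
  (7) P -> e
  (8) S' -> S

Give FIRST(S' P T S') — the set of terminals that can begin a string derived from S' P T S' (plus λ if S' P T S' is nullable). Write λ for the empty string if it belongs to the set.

FIRST(P) = {λ, e}
FIRST(S) = {λ, e, x}  (via T P x)
FIRST(S') = {λ, e, x}  (via S)
FIRST(T) = {λ, e, x}  (via S' x)
FIRST(S' P T S'): take FIRST of each symbol in turn, carrying on past any symbol whose FIRST contains λ; result {λ, e, x}.

{λ, e, x}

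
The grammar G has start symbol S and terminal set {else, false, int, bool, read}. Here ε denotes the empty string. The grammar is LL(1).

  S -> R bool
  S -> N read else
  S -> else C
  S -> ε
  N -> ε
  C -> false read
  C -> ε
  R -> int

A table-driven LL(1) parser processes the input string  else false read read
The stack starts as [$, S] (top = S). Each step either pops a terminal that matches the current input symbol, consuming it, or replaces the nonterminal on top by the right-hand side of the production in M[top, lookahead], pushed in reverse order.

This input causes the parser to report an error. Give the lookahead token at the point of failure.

read

     Stack         Input                   Action
  1  $ S           else false read read $  expand S -> else C
  2  $ C else      else false read read $  match else
  3  $ C           false read read $       expand C -> false read
  4  $ read false  false read read $       match false
  5  $ read        read read $             match read
  6  $             read $                  error: stack empty but input remains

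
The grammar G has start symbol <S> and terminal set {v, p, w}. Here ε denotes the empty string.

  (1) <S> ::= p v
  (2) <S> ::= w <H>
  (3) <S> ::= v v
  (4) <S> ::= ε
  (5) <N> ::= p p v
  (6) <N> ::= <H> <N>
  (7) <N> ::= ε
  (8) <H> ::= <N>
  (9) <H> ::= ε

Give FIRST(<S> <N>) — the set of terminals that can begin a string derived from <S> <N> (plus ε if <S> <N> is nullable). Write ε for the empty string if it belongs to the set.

FIRST(<S>): from <S>::=p v we get {p}; from <S>::=w <H> we get {w}; from <S>::=v v we get {v}; from <S>::=ε we get {ε}. So FIRST(<S>) = {ε, p, v, w}.
FIRST(<N>): from <N>::=p p v we get {p}; from <N>::=<H> <N> we get {ε, p}; from <N>::=ε we get {ε}. So FIRST(<N>) = {ε, p}.
FIRST(<H>): from <H>::=<N> we get {ε, p}; from <H>::=ε we get {ε}. So FIRST(<H>) = {ε, p}.
FIRST(<S> <N>): take FIRST of each symbol in turn, carrying on past any symbol whose FIRST contains ε; result {ε, p, v, w}.

{ε, p, v, w}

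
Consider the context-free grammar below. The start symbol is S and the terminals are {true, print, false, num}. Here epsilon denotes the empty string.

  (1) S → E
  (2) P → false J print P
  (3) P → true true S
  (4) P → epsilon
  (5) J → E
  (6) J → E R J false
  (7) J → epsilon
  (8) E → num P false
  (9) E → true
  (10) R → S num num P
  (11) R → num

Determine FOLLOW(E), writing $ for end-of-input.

FIRST(P): from P→false J print P we get {false}; from P→true true S we get {true}; from P→epsilon we get {epsilon}. So FIRST(P) = {epsilon, false, true}.
FIRST(E): from E→num P false we get {num}; from E→true we get {true}. So FIRST(E) = {num, true}.
FIRST(S): from S→E we get {num, true}. So FIRST(S) = {num, true}.
FIRST(J): from J→E we get {num, true}; from J→E R J false we get {num, true}; from J→epsilon we get {epsilon}. So FIRST(J) = {epsilon, num, true}.
FIRST(R): from R→S num num P we get {num, true}; from R→num we get {num}. So FIRST(R) = {num, true}.
FOLLOW(S) includes $ since S is the start symbol.
FOLLOW(J): in P→false J print P, J is followed by print P with FIRST {print}; in J→E R J false, J is followed by false with FIRST {false}. Thus FOLLOW(J) = {false, print}.
FOLLOW(R): in J→E R J false, R is followed by J false with FIRST {false, num, true}. Thus FOLLOW(R) = {false, num, true}.
FOLLOW(P): in P→false J print P, the suffix after P is empty (adds nothing new); in E→num P false, P is followed by false with FIRST {false}; in R→S num num P, the suffix after P is empty, so FOLLOW(P) ⊇ FOLLOW(R) = {false, num, true}. Thus FOLLOW(P) = {false, num, true}.
FOLLOW(S): in P→true true S, the suffix after S is empty, so FOLLOW(S) ⊇ FOLLOW(P) = {false, num, true}; in R→S num num P, S is followed by num num P with FIRST {num}. Thus FOLLOW(S) = {$, false, num, true}.
FOLLOW(E): in S→E, the suffix after E is empty, so FOLLOW(E) ⊇ FOLLOW(S) = {$, false, num, true}; in J→E, the suffix after E is empty, so FOLLOW(E) ⊇ FOLLOW(J) = {false, print}; in J→E R J false, E is followed by R J false with FIRST {num, true}. Thus FOLLOW(E) = {$, false, num, print, true}.

{$, false, num, print, true}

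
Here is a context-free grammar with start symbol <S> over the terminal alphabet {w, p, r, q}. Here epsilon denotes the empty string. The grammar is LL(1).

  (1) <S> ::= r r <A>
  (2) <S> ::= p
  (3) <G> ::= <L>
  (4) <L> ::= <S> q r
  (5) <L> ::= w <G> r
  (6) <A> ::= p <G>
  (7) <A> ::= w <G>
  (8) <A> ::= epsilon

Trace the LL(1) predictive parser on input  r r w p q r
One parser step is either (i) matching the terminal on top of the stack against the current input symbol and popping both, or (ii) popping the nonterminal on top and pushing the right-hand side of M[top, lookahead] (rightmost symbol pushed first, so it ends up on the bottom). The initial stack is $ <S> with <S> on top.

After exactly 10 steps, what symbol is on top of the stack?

r

      Stack      Input          Action
   1  $ <S>      r r w p q r $  expand <S> ::= r r <A>
   2  $ <A> r r  r r w p q r $  match r
   3  $ <A> r    r w p q r $    match r
   4  $ <A>      w p q r $      expand <A> ::= w <G>
   5  $ <G> w    w p q r $      match w
   6  $ <G>      p q r $        expand <G> ::= <L>
   7  $ <L>      p q r $        expand <L> ::= <S> q r
   8  $ r q <S>  p q r $        expand <S> ::= p
   9  $ r q p    p q r $        match p
  10  $ r q      q r $          match q
Stack after step 10: $ r (top = r).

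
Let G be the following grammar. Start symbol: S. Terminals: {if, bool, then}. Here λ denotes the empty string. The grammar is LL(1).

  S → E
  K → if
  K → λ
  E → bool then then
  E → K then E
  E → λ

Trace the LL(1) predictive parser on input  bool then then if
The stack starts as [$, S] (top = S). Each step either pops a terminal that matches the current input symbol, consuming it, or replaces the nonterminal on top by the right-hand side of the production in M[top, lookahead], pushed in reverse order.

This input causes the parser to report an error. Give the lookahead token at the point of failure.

step 1: stack=$ S  input=bool then then if $  — expand S → E
step 2: stack=$ E  input=bool then then if $  — expand E → bool then then
step 3: stack=$ then then bool  input=bool then then if $  — match bool
step 4: stack=$ then then  input=then then if $  — match then
step 5: stack=$ then  input=then if $  — match then
step 6: stack=$  input=if $  — error: stack empty but input remains

if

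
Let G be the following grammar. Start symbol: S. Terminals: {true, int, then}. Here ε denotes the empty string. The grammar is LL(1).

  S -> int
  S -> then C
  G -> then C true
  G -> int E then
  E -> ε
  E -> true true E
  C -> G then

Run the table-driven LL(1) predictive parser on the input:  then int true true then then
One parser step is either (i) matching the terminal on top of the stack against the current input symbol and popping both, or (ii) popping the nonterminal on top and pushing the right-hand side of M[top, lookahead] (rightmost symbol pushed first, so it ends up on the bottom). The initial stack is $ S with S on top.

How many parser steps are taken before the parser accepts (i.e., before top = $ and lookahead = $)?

11

      Stack                    Input                           Action
   1  $ S                      then int true true then then $  expand S -> then C
   2  $ C then                 then int true true then then $  match then
   3  $ C                      int true true then then $       expand C -> G then
   4  $ then G                 int true true then then $       expand G -> int E then
   5  $ then then E int        int true true then then $       match int
   6  $ then then E            true true then then $           expand E -> true true E
   7  $ then then E true true  true true then then $           match true
   8  $ then then E true       true then then $                match true
   9  $ then then E            then then $                     expand E -> ε
  10  $ then then              then then $                     match then
  11  $ then                   then $                          match then
Accept reached after 11 steps.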